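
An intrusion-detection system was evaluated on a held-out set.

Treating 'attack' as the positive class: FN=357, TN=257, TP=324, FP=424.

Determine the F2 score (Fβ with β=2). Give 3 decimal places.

Fβ = (1+β²)·TP / ((1+β²)·TP + β²·FN + FP), with β²=4
= 5·324 / (5·324 + 4·357 + 424) = 0.467

0.467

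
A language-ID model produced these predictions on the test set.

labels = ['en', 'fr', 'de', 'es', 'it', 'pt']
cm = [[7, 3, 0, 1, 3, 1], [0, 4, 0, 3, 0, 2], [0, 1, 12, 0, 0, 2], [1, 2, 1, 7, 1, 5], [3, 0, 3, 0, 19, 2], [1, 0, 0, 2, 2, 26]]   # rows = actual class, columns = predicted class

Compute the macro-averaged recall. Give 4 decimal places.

Per-class recall (TP/(TP+FN)):
  en: TP=7, FN=3+0+1+3+1=8 → 7/15 = 0.46667
  fr: TP=4, FN=0+0+3+0+2=5 → 4/9 = 0.44444
  de: TP=12, FN=0+1+0+0+2=3 → 12/15 = 0.80000
  es: TP=7, FN=1+2+1+1+5=10 → 7/17 = 0.41176
  it: TP=19, FN=3+0+3+0+2=8 → 19/27 = 0.70370
  pt: TP=26, FN=1+0+0+2+2=5 → 26/31 = 0.83871
Macro-recall = mean = (0.46667 + 0.44444 + 0.80000 + 0.41176 + 0.70370 + 0.83871) / 6 = 0.6109

0.6109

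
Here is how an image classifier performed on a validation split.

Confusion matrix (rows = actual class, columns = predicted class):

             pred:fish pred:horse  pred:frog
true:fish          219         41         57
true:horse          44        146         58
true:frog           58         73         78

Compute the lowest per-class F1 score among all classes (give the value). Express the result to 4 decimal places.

Per-class F1 score (2·TP/(2·TP+FP+FN)):
  fish: TP=219, FP=44+58=102, FN=41+57=98 → 438/638 = 0.68652
  horse: TP=146, FP=41+73=114, FN=44+58=102 → 292/508 = 0.57480
  frog: TP=78, FP=57+58=115, FN=58+73=131 → 156/402 = 0.38806
Lowest is class 'frog' with F1 score = 0.3881.

0.3881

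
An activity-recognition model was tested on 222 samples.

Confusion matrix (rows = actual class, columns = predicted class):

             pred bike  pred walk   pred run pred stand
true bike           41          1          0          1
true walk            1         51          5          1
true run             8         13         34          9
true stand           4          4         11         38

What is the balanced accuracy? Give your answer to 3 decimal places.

0.758

Balanced accuracy = mean of per-class recall.
  bike: recall = 41/43 = 0.9535
  walk: recall = 51/58 = 0.8793
  run: recall = 34/64 = 0.5313
  stand: recall = 38/57 = 0.6667
Mean = (0.9535 + 0.8793 + 0.5313 + 0.6667) / 4 = 0.758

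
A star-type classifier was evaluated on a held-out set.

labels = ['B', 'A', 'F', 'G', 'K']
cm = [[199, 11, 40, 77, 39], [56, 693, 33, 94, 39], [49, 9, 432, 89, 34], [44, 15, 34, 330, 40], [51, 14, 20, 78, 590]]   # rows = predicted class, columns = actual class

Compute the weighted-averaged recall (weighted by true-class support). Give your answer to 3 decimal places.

Per-class recall (TP/(TP+FN)):
  B: TP=199, FN=56+49+44+51=200 → 199/399 = 0.4987
  A: TP=693, FN=11+9+15+14=49 → 693/742 = 0.9340
  F: TP=432, FN=40+33+34+20=127 → 432/559 = 0.7728
  G: TP=330, FN=77+94+89+78=338 → 330/668 = 0.4940
  K: TP=590, FN=39+39+34+40=152 → 590/742 = 0.7951
Weighted-recall = Σ (supportᵢ/N)·recallᵢ with N=3110: (399/3110)·0.4987 + (742/3110)·0.9340 + (559/3110)·0.7728 + (668/3110)·0.4940 + (742/3110)·0.7951 = 0.722

0.722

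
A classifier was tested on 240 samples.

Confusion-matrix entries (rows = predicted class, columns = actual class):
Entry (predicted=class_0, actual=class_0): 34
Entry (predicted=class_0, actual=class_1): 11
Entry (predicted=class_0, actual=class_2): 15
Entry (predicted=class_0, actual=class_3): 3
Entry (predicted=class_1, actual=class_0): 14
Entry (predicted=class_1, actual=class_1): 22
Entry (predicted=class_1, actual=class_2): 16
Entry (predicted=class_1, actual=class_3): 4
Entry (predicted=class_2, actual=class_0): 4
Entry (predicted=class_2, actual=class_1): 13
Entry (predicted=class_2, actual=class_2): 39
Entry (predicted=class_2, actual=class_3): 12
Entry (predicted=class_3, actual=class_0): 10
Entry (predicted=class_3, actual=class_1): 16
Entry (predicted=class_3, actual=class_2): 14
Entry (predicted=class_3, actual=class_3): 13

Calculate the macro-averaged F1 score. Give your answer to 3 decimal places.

Per-class F1 score (2·TP/(2·TP+FP+FN)):
  class_0: TP=34, FP=11+15+3=29, FN=14+4+10=28 → 68/125 = 0.5440
  class_1: TP=22, FP=14+16+4=34, FN=11+13+16=40 → 44/118 = 0.3729
  class_2: TP=39, FP=4+13+12=29, FN=15+16+14=45 → 78/152 = 0.5132
  class_3: TP=13, FP=10+16+14=40, FN=3+4+12=19 → 26/85 = 0.3059
Macro-F1 score = mean = (0.5440 + 0.3729 + 0.5132 + 0.3059) / 4 = 0.434

0.434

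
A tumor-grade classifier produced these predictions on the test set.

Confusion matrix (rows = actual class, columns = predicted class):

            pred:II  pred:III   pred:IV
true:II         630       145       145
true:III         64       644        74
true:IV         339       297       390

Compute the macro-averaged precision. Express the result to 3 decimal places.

0.614

Per-class precision (TP/(TP+FP)):
  II: TP=630, FP=64+339=403 → 630/1033 = 0.6099
  III: TP=644, FP=145+297=442 → 644/1086 = 0.5930
  IV: TP=390, FP=145+74=219 → 390/609 = 0.6404
Macro-precision = mean = (0.6099 + 0.5930 + 0.6404) / 3 = 0.614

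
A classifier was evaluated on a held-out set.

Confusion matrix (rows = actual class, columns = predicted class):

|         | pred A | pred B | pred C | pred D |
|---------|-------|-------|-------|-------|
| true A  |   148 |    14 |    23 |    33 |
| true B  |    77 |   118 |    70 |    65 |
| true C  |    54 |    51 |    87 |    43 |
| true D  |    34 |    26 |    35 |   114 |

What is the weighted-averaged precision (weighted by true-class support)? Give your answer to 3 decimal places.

0.482

Per-class precision (TP/(TP+FP)):
  A: TP=148, FP=77+54+34=165 → 148/313 = 0.4728
  B: TP=118, FP=14+51+26=91 → 118/209 = 0.5646
  C: TP=87, FP=23+70+35=128 → 87/215 = 0.4047
  D: TP=114, FP=33+65+43=141 → 114/255 = 0.4471
Weighted-precision = Σ (supportᵢ/N)·precisionᵢ with N=992: (218/992)·0.4728 + (330/992)·0.5646 + (235/992)·0.4047 + (209/992)·0.4471 = 0.482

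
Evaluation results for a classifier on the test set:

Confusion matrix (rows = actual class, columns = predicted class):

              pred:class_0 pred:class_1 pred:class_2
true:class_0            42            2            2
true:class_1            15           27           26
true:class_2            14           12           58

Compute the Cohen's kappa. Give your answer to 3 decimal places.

0.458

Observed agreement pₒ = trace/N = 127/198 = 0.6414
Expected agreement pₑ = Σ (rowᵢ·colᵢ)/N² = (46·71 + 68·41 + 84·86)/198² = 0.3387
κ = (pₒ − pₑ)/(1 − pₑ) = (0.6414 − 0.3387)/(1 − 0.3387) = 0.458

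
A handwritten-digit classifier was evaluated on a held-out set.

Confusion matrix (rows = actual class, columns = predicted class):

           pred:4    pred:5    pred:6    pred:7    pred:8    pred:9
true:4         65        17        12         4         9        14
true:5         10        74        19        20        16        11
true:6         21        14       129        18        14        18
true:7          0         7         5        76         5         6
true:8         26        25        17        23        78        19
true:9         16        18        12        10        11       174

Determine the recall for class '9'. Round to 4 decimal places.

0.7220

Treat '9' as positive and all other classes as negative.
recall = TP/(TP+FN).
9: TP=174, FN=16+18+12+10+11=67 → 174/241 = 0.72199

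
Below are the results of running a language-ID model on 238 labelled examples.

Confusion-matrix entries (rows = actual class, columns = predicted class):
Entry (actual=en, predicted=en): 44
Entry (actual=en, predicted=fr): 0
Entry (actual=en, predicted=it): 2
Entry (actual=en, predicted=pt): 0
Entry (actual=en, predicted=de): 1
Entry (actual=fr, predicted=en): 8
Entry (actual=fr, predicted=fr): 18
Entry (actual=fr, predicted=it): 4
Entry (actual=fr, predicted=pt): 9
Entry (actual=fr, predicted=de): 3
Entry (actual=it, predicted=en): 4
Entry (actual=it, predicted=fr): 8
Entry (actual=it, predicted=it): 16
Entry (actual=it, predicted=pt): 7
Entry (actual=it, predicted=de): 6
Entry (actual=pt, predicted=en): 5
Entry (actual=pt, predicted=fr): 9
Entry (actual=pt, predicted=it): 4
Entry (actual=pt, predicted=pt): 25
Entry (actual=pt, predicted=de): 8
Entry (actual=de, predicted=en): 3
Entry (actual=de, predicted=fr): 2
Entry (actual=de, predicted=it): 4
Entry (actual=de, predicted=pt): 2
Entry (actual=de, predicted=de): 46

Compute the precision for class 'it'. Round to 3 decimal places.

Take TP from the diagonal, FP from the rest of the 'it' prediction marginal, FN from the rest of the 'it' actual marginal.
precision = TP/(TP+FP).
it: TP=16, FP=2+4+4+4=14 → 16/30 = 0.5333

0.533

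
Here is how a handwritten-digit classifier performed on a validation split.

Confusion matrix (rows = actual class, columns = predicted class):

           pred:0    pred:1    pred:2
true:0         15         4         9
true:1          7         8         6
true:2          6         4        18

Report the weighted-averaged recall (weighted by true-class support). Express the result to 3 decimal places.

0.532

Per-class recall (TP/(TP+FN)):
  0: TP=15, FN=4+9=13 → 15/28 = 0.5357
  1: TP=8, FN=7+6=13 → 8/21 = 0.3810
  2: TP=18, FN=6+4=10 → 18/28 = 0.6429
Weighted-recall = Σ (supportᵢ/N)·recallᵢ with N=77: (28/77)·0.5357 + (21/77)·0.3810 + (28/77)·0.6429 = 0.532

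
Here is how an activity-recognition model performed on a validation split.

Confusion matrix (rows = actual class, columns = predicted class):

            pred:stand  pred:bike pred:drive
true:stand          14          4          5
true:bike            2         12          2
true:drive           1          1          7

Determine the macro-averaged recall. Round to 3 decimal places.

0.712

Per-class recall (TP/(TP+FN)):
  stand: TP=14, FN=4+5=9 → 14/23 = 0.6087
  bike: TP=12, FN=2+2=4 → 12/16 = 0.7500
  drive: TP=7, FN=1+1=2 → 7/9 = 0.7778
Macro-recall = mean = (0.6087 + 0.7500 + 0.7778) / 3 = 0.712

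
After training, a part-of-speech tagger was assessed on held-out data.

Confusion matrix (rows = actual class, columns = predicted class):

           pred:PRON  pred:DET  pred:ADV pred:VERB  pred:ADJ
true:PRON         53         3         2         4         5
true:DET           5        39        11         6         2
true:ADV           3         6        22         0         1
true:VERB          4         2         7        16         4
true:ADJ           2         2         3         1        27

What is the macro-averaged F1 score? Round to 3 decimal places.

0.661

Per-class F1 score (2·TP/(2·TP+FP+FN)):
  PRON: TP=53, FP=5+3+4+2=14, FN=3+2+4+5=14 → 106/134 = 0.7910
  DET: TP=39, FP=3+6+2+2=13, FN=5+11+6+2=24 → 78/115 = 0.6783
  ADV: TP=22, FP=2+11+7+3=23, FN=3+6+0+1=10 → 44/77 = 0.5714
  VERB: TP=16, FP=4+6+0+1=11, FN=4+2+7+4=17 → 32/60 = 0.5333
  ADJ: TP=27, FP=5+2+1+4=12, FN=2+2+3+1=8 → 54/74 = 0.7297
Macro-F1 score = mean = (0.7910 + 0.6783 + 0.5714 + 0.5333 + 0.7297) / 5 = 0.661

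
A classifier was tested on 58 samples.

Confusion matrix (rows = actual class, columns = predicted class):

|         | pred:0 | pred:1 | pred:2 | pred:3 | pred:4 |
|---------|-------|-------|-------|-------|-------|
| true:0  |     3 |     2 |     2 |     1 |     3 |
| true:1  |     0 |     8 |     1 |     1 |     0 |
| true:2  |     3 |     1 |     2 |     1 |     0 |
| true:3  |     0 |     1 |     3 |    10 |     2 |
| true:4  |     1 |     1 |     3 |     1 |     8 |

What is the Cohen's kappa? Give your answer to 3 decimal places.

0.414

Observed agreement pₒ = trace/N = 31/58 = 0.5345
Expected agreement pₑ = Σ (rowᵢ·colᵢ)/N² = (11·7 + 10·13 + 7·11 + 16·14 + 14·13)/58² = 0.2051
κ = (pₒ − pₑ)/(1 − pₑ) = (0.5345 − 0.2051)/(1 − 0.2051) = 0.414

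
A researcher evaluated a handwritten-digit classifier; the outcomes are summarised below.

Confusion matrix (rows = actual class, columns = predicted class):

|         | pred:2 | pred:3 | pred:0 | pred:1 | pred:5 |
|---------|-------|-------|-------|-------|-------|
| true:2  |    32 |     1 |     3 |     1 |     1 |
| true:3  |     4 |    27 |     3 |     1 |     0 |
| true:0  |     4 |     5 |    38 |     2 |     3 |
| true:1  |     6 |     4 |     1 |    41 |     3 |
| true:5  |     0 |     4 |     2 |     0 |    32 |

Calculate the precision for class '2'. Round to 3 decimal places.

One-vs-rest for '2': TP = diagonal; FP = other classes predicted '2'; FN = '2' predicted as other.
precision = TP/(TP+FP).
2: TP=32, FP=4+4+6+0=14 → 32/46 = 0.6957

0.696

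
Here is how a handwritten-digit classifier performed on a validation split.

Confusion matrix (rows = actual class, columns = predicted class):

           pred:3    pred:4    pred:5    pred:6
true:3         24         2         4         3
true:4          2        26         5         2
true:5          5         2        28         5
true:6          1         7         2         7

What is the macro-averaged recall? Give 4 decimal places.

0.6455

Per-class recall (TP/(TP+FN)):
  3: TP=24, FN=2+4+3=9 → 24/33 = 0.72727
  4: TP=26, FN=2+5+2=9 → 26/35 = 0.74286
  5: TP=28, FN=5+2+5=12 → 28/40 = 0.70000
  6: TP=7, FN=1+7+2=10 → 7/17 = 0.41176
Macro-recall = mean = (0.72727 + 0.74286 + 0.70000 + 0.41176) / 4 = 0.6455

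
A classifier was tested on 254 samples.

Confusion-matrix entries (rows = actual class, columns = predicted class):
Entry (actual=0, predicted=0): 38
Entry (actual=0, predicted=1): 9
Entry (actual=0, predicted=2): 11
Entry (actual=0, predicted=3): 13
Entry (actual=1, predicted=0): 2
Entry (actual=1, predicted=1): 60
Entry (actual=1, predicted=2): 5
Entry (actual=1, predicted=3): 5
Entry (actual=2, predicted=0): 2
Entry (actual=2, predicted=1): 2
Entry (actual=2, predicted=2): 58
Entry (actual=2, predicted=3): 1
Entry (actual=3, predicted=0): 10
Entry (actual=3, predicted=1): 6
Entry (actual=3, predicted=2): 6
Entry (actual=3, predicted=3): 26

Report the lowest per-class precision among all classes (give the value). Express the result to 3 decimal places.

0.578

Per-class precision (TP/(TP+FP)):
  0: TP=38, FP=2+2+10=14 → 38/52 = 0.7308
  1: TP=60, FP=9+2+6=17 → 60/77 = 0.7792
  2: TP=58, FP=11+5+6=22 → 58/80 = 0.7250
  3: TP=26, FP=13+5+1=19 → 26/45 = 0.5778
Lowest is class '3' with precision = 0.578.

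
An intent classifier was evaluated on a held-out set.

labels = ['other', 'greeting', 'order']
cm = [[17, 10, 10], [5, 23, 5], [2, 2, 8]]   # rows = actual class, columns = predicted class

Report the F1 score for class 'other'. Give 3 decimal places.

0.557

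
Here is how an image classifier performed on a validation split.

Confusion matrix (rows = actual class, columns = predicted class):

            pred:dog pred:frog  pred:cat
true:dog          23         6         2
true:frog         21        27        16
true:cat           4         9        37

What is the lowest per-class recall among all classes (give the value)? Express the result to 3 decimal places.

0.422

Per-class recall (TP/(TP+FN)):
  dog: TP=23, FN=6+2=8 → 23/31 = 0.7419
  frog: TP=27, FN=21+16=37 → 27/64 = 0.4219
  cat: TP=37, FN=4+9=13 → 37/50 = 0.7400
Lowest is class 'frog' with recall = 0.422.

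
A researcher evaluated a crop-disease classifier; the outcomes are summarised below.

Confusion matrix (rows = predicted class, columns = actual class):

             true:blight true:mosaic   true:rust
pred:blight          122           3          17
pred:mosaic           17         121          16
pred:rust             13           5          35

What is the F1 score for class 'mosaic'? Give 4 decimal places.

Take TP from the diagonal, FP from the rest of the 'mosaic' prediction marginal, FN from the rest of the 'mosaic' actual marginal.
F1 score = 2·TP/(2·TP+FP+FN).
mosaic: TP=121, FP=17+16=33, FN=3+5=8 → 242/283 = 0.85512

0.8551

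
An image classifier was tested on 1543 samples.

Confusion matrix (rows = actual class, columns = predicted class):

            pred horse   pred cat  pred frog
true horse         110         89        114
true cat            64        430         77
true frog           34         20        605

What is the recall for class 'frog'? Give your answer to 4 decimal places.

One-vs-rest for 'frog': TP = diagonal; FP = other classes predicted 'frog'; FN = 'frog' predicted as other.
recall = TP/(TP+FN).
frog: TP=605, FN=34+20=54 → 605/659 = 0.91806

0.9181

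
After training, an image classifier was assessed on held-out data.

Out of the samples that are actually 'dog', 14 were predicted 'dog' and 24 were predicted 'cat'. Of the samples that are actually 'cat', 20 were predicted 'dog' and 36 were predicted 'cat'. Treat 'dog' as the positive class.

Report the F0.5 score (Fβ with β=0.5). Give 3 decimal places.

Fβ = (1+β²)·TP / ((1+β²)·TP + β²·FN + FP), with β²=1/4
= 1.25·14 / (1.25·14 + 0.25·24 + 20) = 0.402

0.402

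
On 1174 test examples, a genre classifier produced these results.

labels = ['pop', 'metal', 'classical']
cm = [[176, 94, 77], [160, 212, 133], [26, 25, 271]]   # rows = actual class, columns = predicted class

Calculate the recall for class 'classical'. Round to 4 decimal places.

0.8416

Take TP from the diagonal, FP from the rest of the 'classical' prediction marginal, FN from the rest of the 'classical' actual marginal.
recall = TP/(TP+FN).
classical: TP=271, FN=26+25=51 → 271/322 = 0.84161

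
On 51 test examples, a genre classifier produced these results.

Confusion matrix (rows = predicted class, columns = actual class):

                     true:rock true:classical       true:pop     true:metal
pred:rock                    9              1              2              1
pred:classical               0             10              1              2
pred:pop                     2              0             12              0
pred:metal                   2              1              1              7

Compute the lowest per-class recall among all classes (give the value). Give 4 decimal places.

Per-class recall (TP/(TP+FN)):
  rock: TP=9, FN=0+2+2=4 → 9/13 = 0.69231
  classical: TP=10, FN=1+0+1=2 → 10/12 = 0.83333
  pop: TP=12, FN=2+1+1=4 → 12/16 = 0.75000
  metal: TP=7, FN=1+2+0=3 → 7/10 = 0.70000
Lowest is class 'rock' with recall = 0.6923.

0.6923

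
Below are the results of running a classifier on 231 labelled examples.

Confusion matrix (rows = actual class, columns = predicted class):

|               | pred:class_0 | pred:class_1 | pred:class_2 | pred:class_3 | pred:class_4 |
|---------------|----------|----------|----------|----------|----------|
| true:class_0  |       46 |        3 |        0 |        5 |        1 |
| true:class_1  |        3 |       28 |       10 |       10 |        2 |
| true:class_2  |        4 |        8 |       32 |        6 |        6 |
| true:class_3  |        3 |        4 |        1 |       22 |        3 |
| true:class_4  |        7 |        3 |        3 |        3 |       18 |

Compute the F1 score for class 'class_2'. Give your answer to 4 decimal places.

0.6275

Take TP from the diagonal, FP from the rest of the 'class_2' prediction marginal, FN from the rest of the 'class_2' actual marginal.
F1 score = 2·TP/(2·TP+FP+FN).
class_2: TP=32, FP=0+10+1+3=14, FN=4+8+6+6=24 → 64/102 = 0.62745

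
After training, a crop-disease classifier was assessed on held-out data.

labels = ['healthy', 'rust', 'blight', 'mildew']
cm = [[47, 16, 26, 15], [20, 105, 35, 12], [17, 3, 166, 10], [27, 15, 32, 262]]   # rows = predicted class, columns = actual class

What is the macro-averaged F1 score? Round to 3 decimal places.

0.667

Per-class F1 score (2·TP/(2·TP+FP+FN)):
  healthy: TP=47, FP=16+26+15=57, FN=20+17+27=64 → 94/215 = 0.4372
  rust: TP=105, FP=20+35+12=67, FN=16+3+15=34 → 210/311 = 0.6752
  blight: TP=166, FP=17+3+10=30, FN=26+35+32=93 → 332/455 = 0.7297
  mildew: TP=262, FP=27+15+32=74, FN=15+12+10=37 → 524/635 = 0.8252
Macro-F1 score = mean = (0.4372 + 0.6752 + 0.7297 + 0.8252) / 4 = 0.667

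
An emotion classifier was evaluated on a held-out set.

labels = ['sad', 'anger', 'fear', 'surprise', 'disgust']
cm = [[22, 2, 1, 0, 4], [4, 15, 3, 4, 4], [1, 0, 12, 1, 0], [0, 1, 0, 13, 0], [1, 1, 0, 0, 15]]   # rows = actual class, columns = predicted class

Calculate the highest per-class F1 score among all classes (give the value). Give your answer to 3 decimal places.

0.813

Per-class F1 score (2·TP/(2·TP+FP+FN)):
  sad: TP=22, FP=4+1+0+1=6, FN=2+1+0+4=7 → 44/57 = 0.7719
  anger: TP=15, FP=2+0+1+1=4, FN=4+3+4+4=15 → 30/49 = 0.6122
  fear: TP=12, FP=1+3+0+0=4, FN=1+0+1+0=2 → 24/30 = 0.8000
  surprise: TP=13, FP=0+4+1+0=5, FN=0+1+0+0=1 → 26/32 = 0.8125
  disgust: TP=15, FP=4+4+0+0=8, FN=1+1+0+0=2 → 30/40 = 0.7500
Highest is class 'surprise' with F1 score = 0.813.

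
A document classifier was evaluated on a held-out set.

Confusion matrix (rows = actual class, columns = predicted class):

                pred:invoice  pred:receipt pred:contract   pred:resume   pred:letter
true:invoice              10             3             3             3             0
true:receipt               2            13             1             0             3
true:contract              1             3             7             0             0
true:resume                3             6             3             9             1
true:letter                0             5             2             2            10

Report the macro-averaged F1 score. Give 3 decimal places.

0.545

Per-class F1 score (2·TP/(2·TP+FP+FN)):
  invoice: TP=10, FP=2+1+3+0=6, FN=3+3+3+0=9 → 20/35 = 0.5714
  receipt: TP=13, FP=3+3+6+5=17, FN=2+1+0+3=6 → 26/49 = 0.5306
  contract: TP=7, FP=3+1+3+2=9, FN=1+3+0+0=4 → 14/27 = 0.5185
  resume: TP=9, FP=3+0+0+2=5, FN=3+6+3+1=13 → 18/36 = 0.5000
  letter: TP=10, FP=0+3+0+1=4, FN=0+5+2+2=9 → 20/33 = 0.6061
Macro-F1 score = mean = (0.5714 + 0.5306 + 0.5185 + 0.5000 + 0.6061) / 5 = 0.545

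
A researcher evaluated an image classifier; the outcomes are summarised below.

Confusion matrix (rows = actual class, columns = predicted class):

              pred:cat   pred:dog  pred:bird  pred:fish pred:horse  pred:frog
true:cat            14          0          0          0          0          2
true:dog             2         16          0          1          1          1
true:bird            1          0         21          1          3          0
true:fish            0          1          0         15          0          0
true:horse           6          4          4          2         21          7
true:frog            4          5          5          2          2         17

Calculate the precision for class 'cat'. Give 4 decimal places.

0.5185

Take TP from the diagonal, FP from the rest of the 'cat' prediction marginal, FN from the rest of the 'cat' actual marginal.
precision = TP/(TP+FP).
cat: TP=14, FP=2+1+0+6+4=13 → 14/27 = 0.51852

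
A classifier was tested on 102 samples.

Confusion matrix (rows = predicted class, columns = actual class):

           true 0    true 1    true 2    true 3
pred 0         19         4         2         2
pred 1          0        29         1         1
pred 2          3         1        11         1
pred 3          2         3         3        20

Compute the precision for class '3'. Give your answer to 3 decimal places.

Take TP from the diagonal, FP from the rest of the '3' prediction marginal, FN from the rest of the '3' actual marginal.
precision = TP/(TP+FP).
3: TP=20, FP=2+3+3=8 → 20/28 = 0.7143

0.714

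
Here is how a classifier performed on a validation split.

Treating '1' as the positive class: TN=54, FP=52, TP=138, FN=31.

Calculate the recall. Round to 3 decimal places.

0.817

Recall = TP/(TP+FN) = 138/(138+31) = 138/169 = 0.817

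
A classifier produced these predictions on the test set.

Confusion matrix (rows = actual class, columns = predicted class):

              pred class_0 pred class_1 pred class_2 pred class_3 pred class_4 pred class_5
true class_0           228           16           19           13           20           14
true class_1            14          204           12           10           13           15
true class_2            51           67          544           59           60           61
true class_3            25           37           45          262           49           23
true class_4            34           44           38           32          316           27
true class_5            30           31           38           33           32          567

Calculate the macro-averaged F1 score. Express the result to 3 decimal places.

0.671

Per-class F1 score (2·TP/(2·TP+FP+FN)):
  class_0: TP=228, FP=14+51+25+34+30=154, FN=16+19+13+20+14=82 → 456/692 = 0.6590
  class_1: TP=204, FP=16+67+37+44+31=195, FN=14+12+10+13+15=64 → 408/667 = 0.6117
  class_2: TP=544, FP=19+12+45+38+38=152, FN=51+67+59+60+61=298 → 1088/1538 = 0.7074
  class_3: TP=262, FP=13+10+59+32+33=147, FN=25+37+45+49+23=179 → 524/850 = 0.6165
  class_4: TP=316, FP=20+13+60+49+32=174, FN=34+44+38+32+27=175 → 632/981 = 0.6442
  class_5: TP=567, FP=14+15+61+23+27=140, FN=30+31+38+33+32=164 → 1134/1438 = 0.7886
Macro-F1 score = mean = (0.6590 + 0.6117 + 0.7074 + 0.6165 + 0.6442 + 0.7886) / 6 = 0.671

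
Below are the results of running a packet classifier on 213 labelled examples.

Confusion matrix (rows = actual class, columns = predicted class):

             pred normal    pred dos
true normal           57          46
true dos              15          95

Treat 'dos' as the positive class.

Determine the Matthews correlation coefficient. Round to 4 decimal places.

MCC = (TP·TN − FP·FN) / √((TP+FP)(TP+FN)(TN+FP)(TN+FN))
Numerator = 95·57 − 46·15 = 4725
Denominator = √(141·110·103·72) = √115022160 = 10724.8385
MCC = 4725 / 10724.8385 = 0.4406

0.4406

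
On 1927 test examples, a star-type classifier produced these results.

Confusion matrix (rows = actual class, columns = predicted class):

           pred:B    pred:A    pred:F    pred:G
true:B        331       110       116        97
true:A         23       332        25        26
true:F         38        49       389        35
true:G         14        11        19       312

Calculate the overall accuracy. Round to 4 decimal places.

Accuracy = trace / total = (331+332+389+312=1364) / 1927 = 1364/1927 = 0.7078

0.7078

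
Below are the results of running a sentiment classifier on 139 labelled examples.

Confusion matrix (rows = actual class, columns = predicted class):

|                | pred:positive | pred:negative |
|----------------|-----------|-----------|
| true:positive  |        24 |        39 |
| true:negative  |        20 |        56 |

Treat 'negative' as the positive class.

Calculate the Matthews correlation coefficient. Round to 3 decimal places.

MCC = (TP·TN − FP·FN) / √((TP+FP)(TP+FN)(TN+FP)(TN+FN))
Numerator = 56·24 − 39·20 = 564
Denominator = √(95·76·63·44) = √20013840 = 4473.6830
MCC = 564 / 4473.6830 = 0.126

0.126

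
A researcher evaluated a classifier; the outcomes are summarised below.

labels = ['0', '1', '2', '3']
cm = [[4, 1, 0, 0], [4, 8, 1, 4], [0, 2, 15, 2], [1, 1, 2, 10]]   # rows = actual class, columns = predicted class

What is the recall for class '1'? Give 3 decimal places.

One-vs-rest for '1': TP = diagonal; FP = other classes predicted '1'; FN = '1' predicted as other.
recall = TP/(TP+FN).
1: TP=8, FN=4+1+4=9 → 8/17 = 0.4706

0.471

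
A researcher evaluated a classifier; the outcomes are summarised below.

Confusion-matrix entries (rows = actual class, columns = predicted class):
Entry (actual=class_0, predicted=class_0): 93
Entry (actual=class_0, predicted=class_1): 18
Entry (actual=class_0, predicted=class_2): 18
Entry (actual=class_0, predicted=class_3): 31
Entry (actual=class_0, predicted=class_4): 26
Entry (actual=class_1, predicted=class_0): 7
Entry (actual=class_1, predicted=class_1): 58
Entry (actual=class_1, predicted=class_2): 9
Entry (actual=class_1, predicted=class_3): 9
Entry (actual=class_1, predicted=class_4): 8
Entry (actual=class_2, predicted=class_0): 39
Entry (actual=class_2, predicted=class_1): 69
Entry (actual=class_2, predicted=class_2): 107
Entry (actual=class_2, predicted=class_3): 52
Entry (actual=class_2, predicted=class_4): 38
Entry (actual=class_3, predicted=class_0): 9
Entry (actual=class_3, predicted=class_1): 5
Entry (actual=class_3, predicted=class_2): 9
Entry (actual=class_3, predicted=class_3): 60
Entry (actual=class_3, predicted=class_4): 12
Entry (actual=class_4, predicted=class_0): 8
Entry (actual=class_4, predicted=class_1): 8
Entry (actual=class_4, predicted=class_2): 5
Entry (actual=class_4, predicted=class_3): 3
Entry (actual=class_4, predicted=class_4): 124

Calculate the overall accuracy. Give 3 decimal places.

0.536

Accuracy = trace / total = (93+58+107+60+124=442) / 825 = 442/825 = 0.536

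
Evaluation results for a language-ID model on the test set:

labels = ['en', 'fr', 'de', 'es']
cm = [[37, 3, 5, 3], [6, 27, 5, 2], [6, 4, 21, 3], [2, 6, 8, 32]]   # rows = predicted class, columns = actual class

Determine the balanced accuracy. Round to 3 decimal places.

0.685

Balanced accuracy = mean of per-class recall.
  en: recall = 37/51 = 0.7255
  fr: recall = 27/40 = 0.6750
  de: recall = 21/39 = 0.5385
  es: recall = 32/40 = 0.8000
Mean = (0.7255 + 0.6750 + 0.5385 + 0.8000) / 4 = 0.685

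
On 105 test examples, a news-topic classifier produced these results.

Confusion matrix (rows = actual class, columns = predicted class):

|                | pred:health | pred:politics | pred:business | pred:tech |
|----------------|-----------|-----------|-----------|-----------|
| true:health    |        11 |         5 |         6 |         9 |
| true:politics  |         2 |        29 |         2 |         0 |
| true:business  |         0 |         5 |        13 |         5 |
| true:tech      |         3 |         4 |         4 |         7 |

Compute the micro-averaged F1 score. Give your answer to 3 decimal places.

Micro-averaging pools counts across classes: ΣTP=60, ΣFP=45, ΣFN=45.
Micro-F1 score = 2·TP/(2·TP+FP+FN) on pooled counts = 0.571 (equals overall accuracy in single-label multiclass).

0.571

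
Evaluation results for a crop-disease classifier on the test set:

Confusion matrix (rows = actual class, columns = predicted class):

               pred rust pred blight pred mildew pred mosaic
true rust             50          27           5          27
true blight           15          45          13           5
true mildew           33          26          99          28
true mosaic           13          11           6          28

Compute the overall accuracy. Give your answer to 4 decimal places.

Accuracy = trace / total = (50+45+99+28=222) / 431 = 222/431 = 0.5151

0.5151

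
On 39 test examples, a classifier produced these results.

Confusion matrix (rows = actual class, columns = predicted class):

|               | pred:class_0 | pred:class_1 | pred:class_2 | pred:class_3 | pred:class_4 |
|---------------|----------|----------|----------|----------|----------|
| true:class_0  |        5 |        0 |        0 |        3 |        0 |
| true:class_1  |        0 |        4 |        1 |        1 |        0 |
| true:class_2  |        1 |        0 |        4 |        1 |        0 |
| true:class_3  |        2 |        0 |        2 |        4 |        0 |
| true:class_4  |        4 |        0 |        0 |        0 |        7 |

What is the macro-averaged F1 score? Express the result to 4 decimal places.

0.6328

Per-class F1 score (2·TP/(2·TP+FP+FN)):
  class_0: TP=5, FP=0+1+2+4=7, FN=0+0+3+0=3 → 10/20 = 0.50000
  class_1: TP=4, FP=0+0+0+0=0, FN=0+1+1+0=2 → 8/10 = 0.80000
  class_2: TP=4, FP=0+1+2+0=3, FN=1+0+1+0=2 → 8/13 = 0.61538
  class_3: TP=4, FP=3+1+1+0=5, FN=2+0+2+0=4 → 8/17 = 0.47059
  class_4: TP=7, FP=0+0+0+0=0, FN=4+0+0+0=4 → 14/18 = 0.77778
Macro-F1 score = mean = (0.50000 + 0.80000 + 0.61538 + 0.47059 + 0.77778) / 5 = 0.6328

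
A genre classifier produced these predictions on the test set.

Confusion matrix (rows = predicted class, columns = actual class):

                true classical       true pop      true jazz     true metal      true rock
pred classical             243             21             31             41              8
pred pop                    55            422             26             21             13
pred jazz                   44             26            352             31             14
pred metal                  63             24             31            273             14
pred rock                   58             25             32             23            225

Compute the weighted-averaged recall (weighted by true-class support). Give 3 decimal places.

0.716

Per-class recall (TP/(TP+FN)):
  classical: TP=243, FN=55+44+63+58=220 → 243/463 = 0.5248
  pop: TP=422, FN=21+26+24+25=96 → 422/518 = 0.8147
  jazz: TP=352, FN=31+26+31+32=120 → 352/472 = 0.7458
  metal: TP=273, FN=41+21+31+23=116 → 273/389 = 0.7018
  rock: TP=225, FN=8+13+14+14=49 → 225/274 = 0.8212
Weighted-recall = Σ (supportᵢ/N)·recallᵢ with N=2116: (463/2116)·0.5248 + (518/2116)·0.8147 + (472/2116)·0.7458 + (389/2116)·0.7018 + (274/2116)·0.8212 = 0.716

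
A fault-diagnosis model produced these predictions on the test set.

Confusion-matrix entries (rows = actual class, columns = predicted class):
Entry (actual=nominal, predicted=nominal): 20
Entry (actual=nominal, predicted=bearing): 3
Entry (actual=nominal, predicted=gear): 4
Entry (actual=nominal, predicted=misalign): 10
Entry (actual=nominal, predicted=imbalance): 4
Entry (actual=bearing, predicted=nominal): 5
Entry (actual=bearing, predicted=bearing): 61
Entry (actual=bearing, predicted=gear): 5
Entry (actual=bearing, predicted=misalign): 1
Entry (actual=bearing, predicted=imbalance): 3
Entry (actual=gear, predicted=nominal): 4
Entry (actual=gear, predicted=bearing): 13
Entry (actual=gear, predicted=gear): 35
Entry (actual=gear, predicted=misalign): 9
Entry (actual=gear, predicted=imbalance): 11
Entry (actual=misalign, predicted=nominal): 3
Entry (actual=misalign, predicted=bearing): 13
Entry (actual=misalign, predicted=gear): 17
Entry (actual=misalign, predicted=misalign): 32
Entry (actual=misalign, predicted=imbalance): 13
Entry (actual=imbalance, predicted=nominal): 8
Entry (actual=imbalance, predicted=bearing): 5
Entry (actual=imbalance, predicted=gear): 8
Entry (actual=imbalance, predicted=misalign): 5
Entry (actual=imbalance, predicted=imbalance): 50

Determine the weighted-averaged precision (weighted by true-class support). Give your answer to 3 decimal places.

Per-class precision (TP/(TP+FP)):
  nominal: TP=20, FP=5+4+3+8=20 → 20/40 = 0.5000
  bearing: TP=61, FP=3+13+13+5=34 → 61/95 = 0.6421
  gear: TP=35, FP=4+5+17+8=34 → 35/69 = 0.5072
  misalign: TP=32, FP=10+1+9+5=25 → 32/57 = 0.5614
  imbalance: TP=50, FP=4+3+11+13=31 → 50/81 = 0.6173
Weighted-precision = Σ (supportᵢ/N)·precisionᵢ with N=342: (41/342)·0.5000 + (75/342)·0.6421 + (72/342)·0.5072 + (78/342)·0.5614 + (76/342)·0.6173 = 0.573

0.573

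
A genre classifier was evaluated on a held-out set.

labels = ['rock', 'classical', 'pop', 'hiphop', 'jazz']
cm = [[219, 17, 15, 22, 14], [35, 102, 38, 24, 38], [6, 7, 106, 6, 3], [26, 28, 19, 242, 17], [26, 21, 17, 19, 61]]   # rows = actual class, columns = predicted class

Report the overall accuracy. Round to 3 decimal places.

Accuracy = trace / total = (219+102+106+242+61=730) / 1128 = 730/1128 = 0.647

0.647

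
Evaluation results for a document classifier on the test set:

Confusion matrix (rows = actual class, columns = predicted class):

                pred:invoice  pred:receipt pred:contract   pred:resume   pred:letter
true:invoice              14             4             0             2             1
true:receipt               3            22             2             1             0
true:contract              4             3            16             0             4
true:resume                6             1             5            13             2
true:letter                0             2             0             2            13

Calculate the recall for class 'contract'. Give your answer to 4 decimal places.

One-vs-rest for 'contract': TP = diagonal; FP = other classes predicted 'contract'; FN = 'contract' predicted as other.
recall = TP/(TP+FN).
contract: TP=16, FN=4+3+0+4=11 → 16/27 = 0.59259

0.5926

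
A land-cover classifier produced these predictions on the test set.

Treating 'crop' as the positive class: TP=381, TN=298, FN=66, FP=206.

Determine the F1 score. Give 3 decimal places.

0.737

Precision = TP/(TP+FP) = 381/587 = 0.6491
Recall = TP/(TP+FN) = 381/447 = 0.8523
F1 = 2·TP/(2·TP+FP+FN) = 762/1034 = 0.737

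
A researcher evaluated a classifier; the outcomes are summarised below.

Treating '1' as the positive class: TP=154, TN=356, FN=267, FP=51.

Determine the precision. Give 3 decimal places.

0.751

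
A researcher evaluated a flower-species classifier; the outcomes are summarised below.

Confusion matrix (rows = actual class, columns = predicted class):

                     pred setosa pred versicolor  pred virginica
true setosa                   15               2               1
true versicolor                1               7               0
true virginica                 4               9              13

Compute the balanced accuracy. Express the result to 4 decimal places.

0.7361

Balanced accuracy = mean of per-class recall.
  setosa: recall = 15/18 = 0.83333
  versicolor: recall = 7/8 = 0.87500
  virginica: recall = 13/26 = 0.50000
Mean = (0.83333 + 0.87500 + 0.50000) / 3 = 0.7361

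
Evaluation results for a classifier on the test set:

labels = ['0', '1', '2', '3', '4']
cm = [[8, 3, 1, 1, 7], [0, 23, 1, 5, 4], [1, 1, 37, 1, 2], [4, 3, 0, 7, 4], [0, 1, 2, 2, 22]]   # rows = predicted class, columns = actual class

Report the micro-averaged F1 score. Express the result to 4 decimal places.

Micro-averaging pools counts across classes: ΣTP=97, ΣFP=43, ΣFN=43.
Micro-F1 score = 2·TP/(2·TP+FP+FN) on pooled counts = 0.6929 (equals overall accuracy in single-label multiclass).

0.6929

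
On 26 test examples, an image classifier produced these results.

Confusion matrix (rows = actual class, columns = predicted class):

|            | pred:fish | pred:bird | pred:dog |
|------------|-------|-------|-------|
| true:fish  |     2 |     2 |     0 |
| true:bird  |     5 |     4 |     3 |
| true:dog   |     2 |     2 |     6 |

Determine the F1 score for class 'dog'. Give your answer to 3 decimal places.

F1 score = 2·TP/(2·TP+FP+FN).
dog: TP=6, FP=0+3=3, FN=2+2=4 → 12/19 = 0.6316

0.632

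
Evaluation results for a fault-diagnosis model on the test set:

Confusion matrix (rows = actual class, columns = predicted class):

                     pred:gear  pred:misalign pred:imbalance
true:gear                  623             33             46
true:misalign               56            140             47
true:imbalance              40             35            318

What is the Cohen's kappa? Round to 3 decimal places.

0.680

Observed agreement pₒ = trace/N = 1081/1338 = 0.8079
Expected agreement pₑ = Σ (rowᵢ·colᵢ)/N² = (702·719 + 243·208 + 393·411)/1338² = 0.4004
κ = (pₒ − pₑ)/(1 − pₑ) = (0.8079 − 0.4004)/(1 − 0.4004) = 0.680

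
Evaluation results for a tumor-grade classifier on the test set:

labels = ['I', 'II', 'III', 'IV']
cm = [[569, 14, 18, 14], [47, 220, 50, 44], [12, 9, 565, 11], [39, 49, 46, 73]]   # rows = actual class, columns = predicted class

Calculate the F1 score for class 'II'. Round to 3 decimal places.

0.674

One-vs-rest for 'II': TP = diagonal; FP = other classes predicted 'II'; FN = 'II' predicted as other.
F1 score = 2·TP/(2·TP+FP+FN).
II: TP=220, FP=14+9+49=72, FN=47+50+44=141 → 440/653 = 0.6738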